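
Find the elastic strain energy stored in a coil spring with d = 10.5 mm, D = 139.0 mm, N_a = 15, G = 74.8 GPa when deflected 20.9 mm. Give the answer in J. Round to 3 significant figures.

k = Gd⁴/(8D³N_a) = (74.8×10³)(10.5⁴)/(8·139.0³·15) = 2.8212 N/mm
U = ½kδ² = 0.5 × 2.8212 × 20.9² = 616.16 N·mm = 0.61616 J

0.616 J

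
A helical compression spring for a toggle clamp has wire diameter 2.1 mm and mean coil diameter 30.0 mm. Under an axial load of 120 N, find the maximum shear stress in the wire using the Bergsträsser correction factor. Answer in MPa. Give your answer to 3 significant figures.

1080 MPa

Spring index C = D/d = 30.0/2.1 = 14.2857
K_B = (4C+2)/(4C−3) = 59.143/54.143 = 1.0923
τ₀ = 8FD/(πd³) = 8·120·30.0/(π·2.1³) = 28800/29.094 = 989.88 MPa
τ_max = K·τ₀ = 1.0923 × 989.88 = 1081.3 MPa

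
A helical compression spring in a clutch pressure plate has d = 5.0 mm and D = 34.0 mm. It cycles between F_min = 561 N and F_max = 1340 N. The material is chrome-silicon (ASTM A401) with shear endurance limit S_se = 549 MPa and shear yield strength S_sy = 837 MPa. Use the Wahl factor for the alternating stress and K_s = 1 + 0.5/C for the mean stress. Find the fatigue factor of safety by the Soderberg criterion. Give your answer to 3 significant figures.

0.693

C = D/d = 34.0/5.0 = 6.8000; K_W = (4C−1)/(4C−4)+0.615/C = 1.2198; K_s = 1+0.5/C = 1.0735
F_a = (F_max−F_min)/2 = 389.5 N; F_m = (F_max+F_min)/2 = 950.5 N
τ_a = K_W·8F_aD/(πd³) = 1.2198 × 269.78 = 329.07 MPa
τ_m = K_s·8F_mD/(πd³) = 1.0735 × 658.36 = 706.77 MPa
Soderberg: 1/n_f = τ_a/S_se + τ_m/S_sy = 329.07/549 + 706.77/837 = 0.59940 + 0.84440 = 1.4438
n_f = 1/1.4438 = 0.6926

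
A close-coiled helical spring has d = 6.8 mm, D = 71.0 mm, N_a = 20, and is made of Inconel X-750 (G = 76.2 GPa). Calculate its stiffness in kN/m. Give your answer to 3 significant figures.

k = Gd⁴/(8D³N_a) = (76.2×10³ × 6.8⁴) / (8 × 71.0³ × 20)
  = 1.62926e+08 / 5.72658e+07 = 2.8451 N/mm

2.85 kN/m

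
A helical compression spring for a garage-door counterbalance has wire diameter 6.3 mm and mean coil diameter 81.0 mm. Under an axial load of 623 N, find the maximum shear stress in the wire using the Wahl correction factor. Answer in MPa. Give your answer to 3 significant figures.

Spring index C = D/d = 81.0/6.3 = 12.8571
K_W = (4C−1)/(4C−4) + 0.615/C = 50.429/47.429 + 0.0478 = 1.1111
τ₀ = 8FD/(πd³) = 8·623·81.0/(π·6.3³) = 403704/785.55 = 513.92 MPa
τ_max = K·τ₀ = 1.1111 × 513.92 = 571 MPa

571 MPa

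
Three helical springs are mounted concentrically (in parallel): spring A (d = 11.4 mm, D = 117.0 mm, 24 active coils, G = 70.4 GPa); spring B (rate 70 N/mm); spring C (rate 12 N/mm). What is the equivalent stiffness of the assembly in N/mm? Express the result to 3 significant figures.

k_A = Gd⁴/(8D³N_a) = (70.4×10³)(11.4⁴)/(8·117.0³·24) = 3.8666 N/mm
Parallel: k_eq = 3.8666 + 70 + 12 = 85.867 N/mm

85.9 N/mm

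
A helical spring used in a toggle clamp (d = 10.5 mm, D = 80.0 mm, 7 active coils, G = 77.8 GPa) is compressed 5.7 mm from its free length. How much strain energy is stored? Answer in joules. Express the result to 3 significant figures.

0.536 J

k = Gd⁴/(8D³N_a) = (77.8×10³)(10.5⁴)/(8·80.0³·7) = 32.982 N/mm
U = ½kδ² = 0.5 × 32.982 × 5.7² = 535.79 N·mm = 0.53579 J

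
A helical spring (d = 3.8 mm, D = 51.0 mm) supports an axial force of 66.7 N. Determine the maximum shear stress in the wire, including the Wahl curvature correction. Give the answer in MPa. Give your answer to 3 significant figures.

175 MPa

Spring index C = D/d = 51.0/3.8 = 13.4211
K_W = (4C−1)/(4C−4) + 0.615/C = 52.684/49.684 + 0.0458 = 1.1062
τ₀ = 8FD/(πd³) = 8·66.7·51.0/(π·3.8³) = 27213.6/172.39 = 157.86 MPa
τ_max = K·τ₀ = 1.1062 × 157.86 = 174.63 MPa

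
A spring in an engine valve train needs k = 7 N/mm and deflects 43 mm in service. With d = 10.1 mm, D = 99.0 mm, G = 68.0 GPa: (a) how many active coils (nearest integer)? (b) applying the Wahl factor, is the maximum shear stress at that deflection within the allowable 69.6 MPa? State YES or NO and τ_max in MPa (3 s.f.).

(a) 13 coils; (b) NO, τ_max = 84.7 MPa

N_a = Gd⁴/(8D³k) = (68.0×10³)(10.1⁴)/(8·99.0³·7) = 13.02 → N_a = 13
Actual rate k = Gd⁴/(8D³·13) = 7.0122 N/mm
Working load F = kδ = 7.0122·43 = 301.53 N
C = 99.0/10.1 = 9.8020; K_W = (4C−1)/(4C−4)+0.615/C = 1.1480
τ_max = K_W·8FD/(πd³) = 1.1480·73.779 = 84.695 MPa
τ_max > 69.6 MPa → exceeds allowable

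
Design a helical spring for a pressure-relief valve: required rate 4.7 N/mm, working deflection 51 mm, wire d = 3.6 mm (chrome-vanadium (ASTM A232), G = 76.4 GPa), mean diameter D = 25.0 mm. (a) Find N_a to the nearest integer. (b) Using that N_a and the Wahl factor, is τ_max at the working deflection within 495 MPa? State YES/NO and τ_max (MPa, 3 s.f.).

N_a = Gd⁴/(8D³k) = (76.4×10³)(3.6⁴)/(8·25.0³·4.7) = 21.84 → N_a = 22
Actual rate k = Gd⁴/(8D³·22) = 4.6663 N/mm
Working load F = kδ = 4.6663·51 = 237.98 N
C = 25.0/3.6 = 6.9444; K_W = (4C−1)/(4C−4)+0.615/C = 1.2147
τ_max = K_W·8FD/(πd³) = 1.2147·324.72 = 394.45 MPa
τ_max ≤ 495 MPa → acceptable

(a) 22 coils; (b) YES, τ_max = 394 MPa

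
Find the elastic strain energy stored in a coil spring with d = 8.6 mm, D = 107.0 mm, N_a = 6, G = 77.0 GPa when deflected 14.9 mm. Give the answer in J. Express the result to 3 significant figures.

0.795 J

k = Gd⁴/(8D³N_a) = (77.0×10³)(8.6⁴)/(8·107.0³·6) = 7.163 N/mm
U = ½kδ² = 0.5 × 7.163 × 14.9² = 795.12 N·mm = 0.79512 J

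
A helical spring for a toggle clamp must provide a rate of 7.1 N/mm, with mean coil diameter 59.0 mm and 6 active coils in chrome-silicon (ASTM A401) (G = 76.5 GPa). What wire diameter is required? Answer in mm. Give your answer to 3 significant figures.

5.50 mm

d = (8D³N_a·k / G)^(1/4) = (8·59.0³·6·7.1 / (76.5×10³))^0.25
  = (914.94)^0.25 = 5.4998 mm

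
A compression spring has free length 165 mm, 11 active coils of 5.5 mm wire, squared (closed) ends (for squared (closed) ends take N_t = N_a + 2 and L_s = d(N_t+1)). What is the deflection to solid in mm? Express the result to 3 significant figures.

88.0 mm

N_t = 13; L_s = 5.5·14 = 77 mm
δ_solid = L₀ − L_s = 165 − 77 = 88 mm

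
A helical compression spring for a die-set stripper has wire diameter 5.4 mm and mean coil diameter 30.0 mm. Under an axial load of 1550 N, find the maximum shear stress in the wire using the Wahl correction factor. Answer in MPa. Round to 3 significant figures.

959 MPa

Spring index C = D/d = 30.0/5.4 = 5.5556
K_W = (4C−1)/(4C−4) + 0.615/C = 21.222/18.222 + 0.1107 = 1.2753
τ₀ = 8FD/(πd³) = 8·1550·30.0/(π·5.4³) = 372000/494.69 = 751.99 MPa
τ_max = K·τ₀ = 1.2753 × 751.99 = 959.04 MPa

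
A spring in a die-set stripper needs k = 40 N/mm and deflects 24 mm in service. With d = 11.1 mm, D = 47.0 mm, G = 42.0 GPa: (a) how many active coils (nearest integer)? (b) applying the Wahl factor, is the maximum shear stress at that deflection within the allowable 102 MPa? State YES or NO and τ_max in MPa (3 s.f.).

N_a = Gd⁴/(8D³k) = (42.0×10³)(11.1⁴)/(8·47.0³·40) = 19.19 → N_a = 19
Actual rate k = Gd⁴/(8D³·19) = 40.402 N/mm
Working load F = kδ = 40.402·24 = 969.65 N
C = 47.0/11.1 = 4.2342; K_W = (4C−1)/(4C−4)+0.615/C = 1.3771
τ_max = K_W·8FD/(πd³) = 1.3771·84.856 = 116.86 MPa
τ_max > 102 MPa → exceeds allowable

(a) 19 coils; (b) NO, τ_max = 117 MPa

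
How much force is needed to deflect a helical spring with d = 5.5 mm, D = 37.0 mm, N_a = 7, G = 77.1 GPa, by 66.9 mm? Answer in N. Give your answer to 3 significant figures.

1660 N

k = Gd⁴/(8D³N_a) = (77.1×10³)(5.5⁴)/(8·37.0³·7) = 24.872 N/mm
F = k·δ = 24.872 × 66.9 = 1663.9 N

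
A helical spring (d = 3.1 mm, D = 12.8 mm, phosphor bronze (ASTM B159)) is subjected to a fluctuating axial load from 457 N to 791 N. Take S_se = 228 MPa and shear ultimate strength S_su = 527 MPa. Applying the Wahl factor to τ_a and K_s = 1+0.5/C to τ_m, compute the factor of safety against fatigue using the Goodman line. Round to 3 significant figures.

0.390

C = D/d = 12.8/3.1 = 4.1290; K_W = (4C−1)/(4C−4)+0.615/C = 1.3886; K_s = 1+0.5/C = 1.1211
F_a = (F_max−F_min)/2 = 167 N; F_m = (F_max+F_min)/2 = 624 N
τ_a = K_W·8F_aD/(πd³) = 1.3886 × 182.72 = 253.73 MPa
τ_m = K_s·8F_mD/(πd³) = 1.1211 × 682.73 = 765.41 MPa
Goodman: 1/n_f = τ_a/S_se + τ_m/S_su = 253.73/228 + 765.41/527 = 1.11285 + 1.45238 = 2.5652
n_f = 1/2.5652 = 0.3898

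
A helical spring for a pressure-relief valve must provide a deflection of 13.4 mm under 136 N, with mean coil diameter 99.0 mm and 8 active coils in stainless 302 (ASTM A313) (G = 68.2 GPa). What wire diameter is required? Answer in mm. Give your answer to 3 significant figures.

9.80 mm

Required rate k = F/δ = 136/13.4 = 10.149 N/mm
d = (8D³N_a·k / G)^(1/4) = (8·99.0³·8·10.149 / (68.2×10³))^0.25
  = (9241.3)^0.25 = 9.8047 mm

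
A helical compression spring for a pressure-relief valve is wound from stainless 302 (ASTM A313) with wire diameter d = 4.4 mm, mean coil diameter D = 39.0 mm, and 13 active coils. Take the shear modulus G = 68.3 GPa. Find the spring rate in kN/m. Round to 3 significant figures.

k = Gd⁴/(8D³N_a) = (68.3×10³ × 4.4⁴) / (8 × 39.0³ × 13)
  = 2.55995e+07 / 6.16918e+06 = 4.1496 N/mm

4.15 kN/m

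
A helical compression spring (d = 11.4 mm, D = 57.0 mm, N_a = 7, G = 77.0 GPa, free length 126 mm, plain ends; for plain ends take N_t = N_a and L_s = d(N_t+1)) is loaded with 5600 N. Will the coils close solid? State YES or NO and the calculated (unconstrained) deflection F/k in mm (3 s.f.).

YES, δ = 44.7 mm

k = Gd⁴/(8D³N_a) = (77.0×10³)(11.4⁴)/(8·57.0³·7) = 125.4 N/mm
N_t = 7; L_s = 11.4·8 = 91.2 mm; δ_solid = L₀ − L_s = 126 − 91.2 = 34.8 mm
δ = F/k = 5600/125.4 = 44.657 mm
δ ≥ δ_solid → spring goes solid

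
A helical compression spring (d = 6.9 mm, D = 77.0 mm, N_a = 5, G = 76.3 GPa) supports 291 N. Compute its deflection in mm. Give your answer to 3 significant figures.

30.7 mm

k = Gd⁴/(8D³N_a) = (76.3×10³)(6.9⁴)/(8·77.0³·5) = 9.4708 N/mm
δ = F/k = 291 / 9.4708 = 30.726 mm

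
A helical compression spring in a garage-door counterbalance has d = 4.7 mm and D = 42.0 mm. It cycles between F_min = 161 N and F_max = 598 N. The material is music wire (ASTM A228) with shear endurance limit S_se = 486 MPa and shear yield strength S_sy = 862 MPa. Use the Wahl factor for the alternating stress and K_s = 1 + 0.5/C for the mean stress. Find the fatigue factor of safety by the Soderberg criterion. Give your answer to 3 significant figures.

0.983

C = D/d = 42.0/4.7 = 8.9362; K_W = (4C−1)/(4C−4)+0.615/C = 1.1633; K_s = 1+0.5/C = 1.0560
F_a = (F_max−F_min)/2 = 218.5 N; F_m = (F_max+F_min)/2 = 379.5 N
τ_a = K_W·8F_aD/(πd³) = 1.1633 × 225.09 = 261.85 MPa
τ_m = K_s·8F_mD/(πd³) = 1.0560 × 390.94 = 412.81 MPa
Soderberg: 1/n_f = τ_a/S_se + τ_m/S_sy = 261.85/486 + 412.81/862 = 0.53878 + 0.47890 = 1.0177
n_f = 1/1.0177 = 0.9826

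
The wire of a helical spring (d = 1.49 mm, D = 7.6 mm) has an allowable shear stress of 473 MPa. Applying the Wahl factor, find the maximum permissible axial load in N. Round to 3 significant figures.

62.0 N

C = D/d = 7.6/1.49 = 5.1007
K_W = (4C−1)/(4C−4) + 0.615/C = 19.403/16.403 + 0.1206 = 1.3035
τ_max = K·8FD/(πd³) → F_max = τ_allow·πd³/(8DK)
F_max = 473·π·1.49³/(8·7.6·1.3035) = 4915.5/79.251 = 62.025 N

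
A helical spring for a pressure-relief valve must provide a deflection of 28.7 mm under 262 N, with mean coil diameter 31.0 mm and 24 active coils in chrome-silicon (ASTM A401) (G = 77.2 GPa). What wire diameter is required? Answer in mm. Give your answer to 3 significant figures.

Required rate k = F/δ = 262/28.7 = 9.1289 N/mm
d = (8D³N_a·k / G)^(1/4) = (8·31.0³·24·9.1289 / (77.2×10³))^0.25
  = (676.38)^0.25 = 5.0997 mm

5.10 mm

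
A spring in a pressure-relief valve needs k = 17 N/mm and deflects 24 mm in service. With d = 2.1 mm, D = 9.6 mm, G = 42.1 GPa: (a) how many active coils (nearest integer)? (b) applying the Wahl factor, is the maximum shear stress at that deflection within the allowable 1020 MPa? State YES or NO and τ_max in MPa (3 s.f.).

N_a = Gd⁴/(8D³k) = (42.1×10³)(2.1⁴)/(8·9.6³·17) = 6.805 → N_a = 7
Actual rate k = Gd⁴/(8D³·7) = 16.526 N/mm
Working load F = kδ = 16.526·24 = 396.61 N
C = 9.6/2.1 = 4.5714; K_W = (4C−1)/(4C−4)+0.615/C = 1.3445
τ_max = K_W·8FD/(πd³) = 1.3445·1046.9 = 1407.6 MPa
τ_max > 1020 MPa → exceeds allowable

(a) 7 coils; (b) NO, τ_max = 1410 MPa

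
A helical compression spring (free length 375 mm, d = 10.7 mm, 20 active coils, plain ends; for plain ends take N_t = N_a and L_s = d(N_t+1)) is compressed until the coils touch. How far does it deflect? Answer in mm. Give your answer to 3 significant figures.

150 mm

N_t = 20; L_s = 10.7·21 = 224.7 mm
δ_solid = L₀ − L_s = 375 − 224.7 = 150.3 mm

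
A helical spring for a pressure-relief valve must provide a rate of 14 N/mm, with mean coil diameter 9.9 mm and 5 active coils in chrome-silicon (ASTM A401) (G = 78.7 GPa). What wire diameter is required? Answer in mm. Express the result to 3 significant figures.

d = (8D³N_a·k / G)^(1/4) = (8·9.9³·5·14 / (78.7×10³))^0.25
  = (6.9043)^0.25 = 1.6210 mm

1.62 mm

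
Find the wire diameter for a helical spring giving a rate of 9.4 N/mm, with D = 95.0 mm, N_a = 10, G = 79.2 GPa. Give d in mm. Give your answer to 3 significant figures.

d = (8D³N_a·k / G)^(1/4) = (8·95.0³·10·9.4 / (79.2×10³))^0.25
  = (8140.7)^0.25 = 9.4987 mm

9.50 mm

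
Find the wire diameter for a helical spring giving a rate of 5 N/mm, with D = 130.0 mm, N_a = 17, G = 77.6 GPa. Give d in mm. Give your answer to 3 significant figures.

d = (8D³N_a·k / G)^(1/4) = (8·130.0³·17·5 / (77.6×10³))^0.25
  = (19252)^0.25 = 11.7793 mm

11.8 mm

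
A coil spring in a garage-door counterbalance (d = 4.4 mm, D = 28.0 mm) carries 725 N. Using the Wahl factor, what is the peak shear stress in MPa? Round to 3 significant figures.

750 MPa

Spring index C = D/d = 28.0/4.4 = 6.3636
K_W = (4C−1)/(4C−4) + 0.615/C = 24.455/21.455 + 0.0966 = 1.2365
τ₀ = 8FD/(πd³) = 8·725·28.0/(π·4.4³) = 162400/267.61 = 606.85 MPa
τ_max = K·τ₀ = 1.2365 × 606.85 = 750.35 MPa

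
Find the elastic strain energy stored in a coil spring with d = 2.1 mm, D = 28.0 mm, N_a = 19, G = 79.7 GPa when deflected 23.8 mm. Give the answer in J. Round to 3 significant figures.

0.132 J

k = Gd⁴/(8D³N_a) = (79.7×10³)(2.1⁴)/(8·28.0³·19) = 0.46453 N/mm
U = ½kδ² = 0.5 × 0.46453 × 23.8² = 131.57 N·mm = 0.13157 J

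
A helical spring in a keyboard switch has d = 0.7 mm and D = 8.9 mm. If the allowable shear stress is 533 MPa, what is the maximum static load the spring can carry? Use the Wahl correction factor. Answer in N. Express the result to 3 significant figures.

7.25 N

C = D/d = 8.9/0.7 = 12.7143
K_W = (4C−1)/(4C−4) + 0.615/C = 49.857/46.857 + 0.0484 = 1.1124
τ_max = K·8FD/(πd³) → F_max = τ_allow·πd³/(8DK)
F_max = 533·π·0.7³/(8·8.9·1.1124) = 574.34/79.203 = 7.2516 N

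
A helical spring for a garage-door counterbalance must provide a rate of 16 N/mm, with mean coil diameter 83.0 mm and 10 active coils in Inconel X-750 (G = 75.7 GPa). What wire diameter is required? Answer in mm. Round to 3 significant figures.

9.92 mm

d = (8D³N_a·k / G)^(1/4) = (8·83.0³·10·16 / (75.7×10³))^0.25
  = (9668.3)^0.25 = 9.9160 mm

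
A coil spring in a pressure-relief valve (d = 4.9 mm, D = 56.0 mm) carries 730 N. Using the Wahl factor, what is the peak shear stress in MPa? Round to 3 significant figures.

996 MPa

Spring index C = D/d = 56.0/4.9 = 11.4286
K_W = (4C−1)/(4C−4) + 0.615/C = 44.714/41.714 + 0.0538 = 1.1257
τ₀ = 8FD/(πd³) = 8·730·56.0/(π·4.9³) = 327040/369.61 = 884.84 MPa
τ_max = K·τ₀ = 1.1257 × 884.84 = 996.09 MPa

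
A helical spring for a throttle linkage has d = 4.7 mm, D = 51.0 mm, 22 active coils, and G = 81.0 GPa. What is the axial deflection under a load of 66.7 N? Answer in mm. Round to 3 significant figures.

39.4 mm

k = Gd⁴/(8D³N_a) = (81.0×10³)(4.7⁴)/(8·51.0³·22) = 1.693 N/mm
δ = F/k = 66.7 / 1.693 = 39.398 mm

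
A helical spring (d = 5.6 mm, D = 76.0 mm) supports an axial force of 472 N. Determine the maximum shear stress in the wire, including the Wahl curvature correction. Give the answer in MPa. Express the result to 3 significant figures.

575 MPa

Spring index C = D/d = 76.0/5.6 = 13.5714
K_W = (4C−1)/(4C−4) + 0.615/C = 53.286/50.286 + 0.0453 = 1.1050
τ₀ = 8FD/(πd³) = 8·472·76.0/(π·5.6³) = 286976/551.71 = 520.15 MPa
τ_max = K·τ₀ = 1.1050 × 520.15 = 574.76 MPa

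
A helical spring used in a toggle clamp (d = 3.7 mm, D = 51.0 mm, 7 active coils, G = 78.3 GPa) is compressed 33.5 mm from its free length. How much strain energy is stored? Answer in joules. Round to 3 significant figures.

k = Gd⁴/(8D³N_a) = (78.3×10³)(3.7⁴)/(8·51.0³·7) = 1.9755 N/mm
U = ½kδ² = 0.5 × 1.9755 × 33.5² = 1108.5 N·mm = 1.1085 J

1.11 J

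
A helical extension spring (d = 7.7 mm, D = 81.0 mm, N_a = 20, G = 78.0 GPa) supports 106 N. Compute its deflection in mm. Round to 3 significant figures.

k = Gd⁴/(8D³N_a) = (78.0×10³)(7.7⁴)/(8·81.0³·20) = 3.2246 N/mm
δ = F/k = 106 / 3.2246 = 32.872 mm

32.9 mm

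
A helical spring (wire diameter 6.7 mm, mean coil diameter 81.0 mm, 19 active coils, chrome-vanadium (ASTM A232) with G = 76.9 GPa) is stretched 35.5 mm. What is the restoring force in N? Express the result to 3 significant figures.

k = Gd⁴/(8D³N_a) = (76.9×10³)(6.7⁴)/(8·81.0³·19) = 1.9183 N/mm
F = k·δ = 1.9183 × 35.5 = 68.101 N

68.1 N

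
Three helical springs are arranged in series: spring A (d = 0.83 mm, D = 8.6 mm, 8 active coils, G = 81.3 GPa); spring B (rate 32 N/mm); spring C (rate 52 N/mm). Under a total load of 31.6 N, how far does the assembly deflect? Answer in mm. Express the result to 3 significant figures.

34.9 mm

k_A = Gd⁴/(8D³N_a) = (81.3×10³)(0.83⁴)/(8·8.6³·8) = 0.94782 N/mm
Series: 1/k_eq = 1/0.94782 + 1/32 + 1/52 = 1.1055; k_eq = 0.90454 N/mm
δ = F/k_eq = 31.6/0.90454 = 34.935 mm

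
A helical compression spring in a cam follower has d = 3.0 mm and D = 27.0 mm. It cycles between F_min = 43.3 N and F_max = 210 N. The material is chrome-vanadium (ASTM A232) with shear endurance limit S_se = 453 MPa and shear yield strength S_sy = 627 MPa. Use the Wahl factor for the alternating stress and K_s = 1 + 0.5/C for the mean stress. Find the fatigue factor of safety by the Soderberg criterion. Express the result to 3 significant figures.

0.920

C = D/d = 27.0/3.0 = 9.0000; K_W = (4C−1)/(4C−4)+0.615/C = 1.1621; K_s = 1+0.5/C = 1.0556
F_a = (F_max−F_min)/2 = 83.35 N; F_m = (F_max+F_min)/2 = 126.65 N
τ_a = K_W·8F_aD/(πd³) = 1.1621 × 212.25 = 246.65 MPa
τ_m = K_s·8F_mD/(πd³) = 1.0556 × 322.51 = 340.43 MPa
Soderberg: 1/n_f = τ_a/S_se + τ_m/S_sy = 246.65/453 + 340.43/627 = 0.54448 + 0.54295 = 1.0874
n_f = 1/1.0874 = 0.9196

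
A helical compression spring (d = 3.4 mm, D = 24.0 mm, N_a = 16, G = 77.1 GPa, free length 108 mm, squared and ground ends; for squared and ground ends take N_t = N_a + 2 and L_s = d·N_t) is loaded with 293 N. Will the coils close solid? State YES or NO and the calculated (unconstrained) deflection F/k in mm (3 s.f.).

YES, δ = 50.3 mm

k = Gd⁴/(8D³N_a) = (77.1×10³)(3.4⁴)/(8·24.0³·16) = 5.8227 N/mm
N_t = 18; L_s = 3.4·18 = 61.2 mm; δ_solid = L₀ − L_s = 108 − 61.2 = 46.8 mm
δ = F/k = 293/5.8227 = 50.32 mm
δ ≥ δ_solid → spring goes solid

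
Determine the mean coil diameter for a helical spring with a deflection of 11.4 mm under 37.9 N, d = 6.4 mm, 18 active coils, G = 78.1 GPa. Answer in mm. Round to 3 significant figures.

Required rate k = F/δ = 37.9/11.4 = 3.3246 N/mm
D = (Gd⁴/(8N_a·k))^(1/3) = (78.1×10³·6.4⁴/(8·18·3.3246))^(1/3)
  = (273700)^(1/3) = 64.9269 mm

64.9 mm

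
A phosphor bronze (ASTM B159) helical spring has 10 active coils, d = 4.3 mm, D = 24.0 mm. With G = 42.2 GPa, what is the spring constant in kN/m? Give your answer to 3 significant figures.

k = Gd⁴/(8D³N_a) = (42.2×10³ × 4.3⁴) / (8 × 24.0³ × 10)
  = 1.44273e+07 / 1.10592e+06 = 13.046 N/mm

13.0 kN/m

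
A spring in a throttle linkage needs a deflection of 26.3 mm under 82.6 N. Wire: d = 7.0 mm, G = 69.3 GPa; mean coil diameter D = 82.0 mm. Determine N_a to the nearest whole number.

12

Required rate k = F/δ = 82.6/26.3 = 3.1407 N/mm
N_a = Gd⁴/(8D³k) = (69.3×10³ × 7.0⁴)/(8 × 82.0³ × 3.1407)
    = 1.66389e+08 / 1.38534e+07 = 12.01 → 12 coils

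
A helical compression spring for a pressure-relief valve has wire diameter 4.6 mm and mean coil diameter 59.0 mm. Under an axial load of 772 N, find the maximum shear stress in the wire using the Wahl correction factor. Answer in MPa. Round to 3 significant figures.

1320 MPa

Spring index C = D/d = 59.0/4.6 = 12.8261
K_W = (4C−1)/(4C−4) + 0.615/C = 50.304/47.304 + 0.0479 = 1.1114
τ₀ = 8FD/(πd³) = 8·772·59.0/(π·4.6³) = 364384/305.79 = 1191.6 MPa
τ_max = K·τ₀ = 1.1114 × 1191.6 = 1324.3 MPa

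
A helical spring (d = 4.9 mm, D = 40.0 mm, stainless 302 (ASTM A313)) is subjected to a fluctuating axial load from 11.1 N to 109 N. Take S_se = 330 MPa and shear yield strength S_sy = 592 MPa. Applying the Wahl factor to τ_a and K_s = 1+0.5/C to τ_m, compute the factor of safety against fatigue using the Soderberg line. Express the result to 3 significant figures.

C = D/d = 40.0/4.9 = 8.1633; K_W = (4C−1)/(4C−4)+0.615/C = 1.1800; K_s = 1+0.5/C = 1.0613
F_a = (F_max−F_min)/2 = 48.95 N; F_m = (F_max+F_min)/2 = 60.05 N
τ_a = K_W·8F_aD/(πd³) = 1.1800 × 42.38 = 50.01 MPa
τ_m = K_s·8F_mD/(πd³) = 1.0613 × 51.991 = 55.175 MPa
Soderberg: 1/n_f = τ_a/S_se + τ_m/S_sy = 50.01/330 + 55.175/592 = 0.15155 + 0.09320 = 0.24475
n_f = 1/0.24475 = 4.086

4.09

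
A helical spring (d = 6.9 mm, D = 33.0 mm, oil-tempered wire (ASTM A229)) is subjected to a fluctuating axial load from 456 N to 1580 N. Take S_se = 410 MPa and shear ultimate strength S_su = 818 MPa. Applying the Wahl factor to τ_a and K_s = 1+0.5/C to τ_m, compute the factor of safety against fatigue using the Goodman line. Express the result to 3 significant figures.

C = D/d = 33.0/6.9 = 4.7826; K_W = (4C−1)/(4C−4)+0.615/C = 1.3269; K_s = 1+0.5/C = 1.1045
F_a = (F_max−F_min)/2 = 562 N; F_m = (F_max+F_min)/2 = 1018 N
τ_a = K_W·8F_aD/(πd³) = 1.3269 × 143.76 = 190.75 MPa
τ_m = K_s·8F_mD/(πd³) = 1.1045 × 260.41 = 287.63 MPa
Goodman: 1/n_f = τ_a/S_se + τ_m/S_su = 190.75/410 + 287.63/818 = 0.46525 + 0.35163 = 0.81688
n_f = 1/0.81688 = 1.224

1.22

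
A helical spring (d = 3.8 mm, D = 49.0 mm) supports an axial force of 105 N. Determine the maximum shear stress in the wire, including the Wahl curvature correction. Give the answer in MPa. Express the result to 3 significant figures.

265 MPa

Spring index C = D/d = 49.0/3.8 = 12.8947
K_W = (4C−1)/(4C−4) + 0.615/C = 50.579/47.579 + 0.0477 = 1.1107
τ₀ = 8FD/(πd³) = 8·105·49.0/(π·3.8³) = 41160/172.39 = 238.77 MPa
τ_max = K·τ₀ = 1.1107 × 238.77 = 265.21 MPa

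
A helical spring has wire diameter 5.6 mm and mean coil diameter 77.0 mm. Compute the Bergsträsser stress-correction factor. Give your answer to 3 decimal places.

1.096

C = D/d = 77.0/5.6 = 13.7500
K_B = (4C+2)/(4C−3) = 57.000/52.000 = 1.0962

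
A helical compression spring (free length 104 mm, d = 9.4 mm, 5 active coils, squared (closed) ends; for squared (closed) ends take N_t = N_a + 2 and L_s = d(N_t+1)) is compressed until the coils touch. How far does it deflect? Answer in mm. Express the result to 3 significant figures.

28.8 mm

N_t = 7; L_s = 9.4·8 = 75.2 mm
δ_solid = L₀ − L_s = 104 − 75.2 = 28.8 mm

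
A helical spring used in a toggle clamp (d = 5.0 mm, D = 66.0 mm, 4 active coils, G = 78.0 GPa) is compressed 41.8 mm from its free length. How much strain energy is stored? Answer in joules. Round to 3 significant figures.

4.63 J

k = Gd⁴/(8D³N_a) = (78.0×10³)(5.0⁴)/(8·66.0³·4) = 5.299 N/mm
U = ½kδ² = 0.5 × 5.299 × 41.8² = 4629.3 N·mm = 4.6293 J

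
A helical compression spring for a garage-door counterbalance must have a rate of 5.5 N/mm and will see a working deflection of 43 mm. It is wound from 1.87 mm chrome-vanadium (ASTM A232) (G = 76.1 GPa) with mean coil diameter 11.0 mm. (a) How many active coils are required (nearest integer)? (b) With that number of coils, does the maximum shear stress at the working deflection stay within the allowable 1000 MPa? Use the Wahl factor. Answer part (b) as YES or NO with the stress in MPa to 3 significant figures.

(a) 16 coils; (b) NO, τ_max = 1270 MPa

N_a = Gd⁴/(8D³k) = (76.1×10³)(1.87⁴)/(8·11.0³·5.5) = 15.89 → N_a = 16
Actual rate k = Gd⁴/(8D³·16) = 5.4621 N/mm
Working load F = kδ = 5.4621·43 = 234.87 N
C = 11.0/1.87 = 5.8824; K_W = (4C−1)/(4C−4)+0.615/C = 1.2582
τ_max = K_W·8FD/(πd³) = 1.2582·1006.1 = 1265.8 MPa
τ_max > 1000 MPa → exceeds allowable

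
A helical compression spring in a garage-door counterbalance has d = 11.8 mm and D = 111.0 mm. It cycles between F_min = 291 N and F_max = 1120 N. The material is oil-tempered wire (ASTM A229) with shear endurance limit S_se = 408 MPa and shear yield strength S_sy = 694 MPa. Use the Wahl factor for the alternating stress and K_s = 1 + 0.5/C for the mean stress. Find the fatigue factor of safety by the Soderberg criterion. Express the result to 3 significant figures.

2.59

C = D/d = 111.0/11.8 = 9.4068; K_W = (4C−1)/(4C−4)+0.615/C = 1.1546; K_s = 1+0.5/C = 1.0532
F_a = (F_max−F_min)/2 = 414.5 N; F_m = (F_max+F_min)/2 = 705.5 N
τ_a = K_W·8F_aD/(πd³) = 1.1546 × 71.309 = 82.332 MPa
τ_m = K_s·8F_mD/(πd³) = 1.0532 × 121.37 = 127.82 MPa
Soderberg: 1/n_f = τ_a/S_se + τ_m/S_sy = 82.332/408 + 127.82/694 = 0.20179 + 0.18418 = 0.38598
n_f = 1/0.38598 = 2.591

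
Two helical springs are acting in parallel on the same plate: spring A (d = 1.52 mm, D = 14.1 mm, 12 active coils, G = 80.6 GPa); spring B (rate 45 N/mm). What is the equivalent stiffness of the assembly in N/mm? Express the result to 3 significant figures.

k_A = Gd⁴/(8D³N_a) = (80.6×10³)(1.52⁴)/(8·14.1³·12) = 1.5988 N/mm
Parallel: k_eq = 1.5988 + 45 = 46.599 N/mm

46.6 N/mm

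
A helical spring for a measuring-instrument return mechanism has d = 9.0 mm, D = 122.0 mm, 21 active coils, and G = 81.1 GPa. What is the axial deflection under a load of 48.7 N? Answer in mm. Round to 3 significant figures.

k = Gd⁴/(8D³N_a) = (81.1×10³)(9.0⁴)/(8·122.0³·21) = 1.7442 N/mm
δ = F/k = 48.7 / 1.7442 = 27.921 mm

27.9 mm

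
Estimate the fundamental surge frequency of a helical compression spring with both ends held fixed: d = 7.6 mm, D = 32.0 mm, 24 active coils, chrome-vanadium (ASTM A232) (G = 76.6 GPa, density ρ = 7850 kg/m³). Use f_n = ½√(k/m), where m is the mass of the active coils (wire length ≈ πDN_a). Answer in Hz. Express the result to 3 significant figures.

k = Gd⁴/(8D³N_a) = (76.6×10³)(7.6⁴)/(8·32.0³·24) = 40.619 N/mm = 40619 N/m
Wire length L = πDN_a = π·32.0·24 = 2412.7 mm
m = ρ·(πd²/4)·L = 7850 × 45.365×10⁻⁶ m² × 2.4127 m = 0.85921 kg
f_n = ½√(k/m) = 0.5·√(40619/0.85921) = 0.5·√(47275) = 108.71 Hz

109 Hz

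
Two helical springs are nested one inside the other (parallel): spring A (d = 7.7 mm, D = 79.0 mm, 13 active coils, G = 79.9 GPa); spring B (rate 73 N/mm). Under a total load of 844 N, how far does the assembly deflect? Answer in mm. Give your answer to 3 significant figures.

k_A = Gd⁴/(8D³N_a) = (79.9×10³)(7.7⁴)/(8·79.0³·13) = 5.4777 N/mm
Parallel: k_eq = 5.4777 + 73 = 78.478 N/mm
δ = F/k_eq = 844/78.478 = 10.755 mm

10.8 mm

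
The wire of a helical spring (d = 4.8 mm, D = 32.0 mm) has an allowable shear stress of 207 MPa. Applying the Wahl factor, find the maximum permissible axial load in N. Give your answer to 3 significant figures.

C = D/d = 32.0/4.8 = 6.6667
K_W = (4C−1)/(4C−4) + 0.615/C = 25.667/22.667 + 0.0922 = 1.2246
τ_max = K·8FD/(πd³) → F_max = τ_allow·πd³/(8DK)
F_max = 207·π·4.8³/(8·32.0·1.2246) = 71919/313.5 = 229.41 N

229 N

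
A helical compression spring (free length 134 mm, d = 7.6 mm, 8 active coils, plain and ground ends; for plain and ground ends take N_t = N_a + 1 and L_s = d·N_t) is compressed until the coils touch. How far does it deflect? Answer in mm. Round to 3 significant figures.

65.6 mm

N_t = 9; L_s = 7.6·9 = 68.4 mm
δ_solid = L₀ − L_s = 134 − 68.4 = 65.6 mm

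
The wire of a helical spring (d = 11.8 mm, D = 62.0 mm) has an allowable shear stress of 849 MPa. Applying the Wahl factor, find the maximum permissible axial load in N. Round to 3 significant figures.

C = D/d = 62.0/11.8 = 5.2542
K_W = (4C−1)/(4C−4) + 0.615/C = 20.017/17.017 + 0.1170 = 1.2933
τ_max = K·8FD/(πd³) → F_max = τ_allow·πd³/(8DK)
F_max = 849·π·11.8³/(8·62.0·1.2933) = 4.3823e+06/641.5 = 6831.4 N

6830 N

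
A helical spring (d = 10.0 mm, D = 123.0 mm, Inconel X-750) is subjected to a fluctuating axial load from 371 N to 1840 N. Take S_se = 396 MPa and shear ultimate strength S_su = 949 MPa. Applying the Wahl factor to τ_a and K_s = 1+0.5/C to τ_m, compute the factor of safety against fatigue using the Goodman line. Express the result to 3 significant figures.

0.973

C = D/d = 123.0/10.0 = 12.3000; K_W = (4C−1)/(4C−4)+0.615/C = 1.1164; K_s = 1+0.5/C = 1.0407
F_a = (F_max−F_min)/2 = 734.5 N; F_m = (F_max+F_min)/2 = 1105.5 N
τ_a = K_W·8F_aD/(πd³) = 1.1164 × 230.06 = 256.83 MPa
τ_m = K_s·8F_mD/(πd³) = 1.0407 × 346.26 = 360.34 MPa
Goodman: 1/n_f = τ_a/S_se + τ_m/S_su = 256.83/396 + 360.34/949 = 0.64856 + 0.37970 = 1.0283
n_f = 1/1.0283 = 0.9725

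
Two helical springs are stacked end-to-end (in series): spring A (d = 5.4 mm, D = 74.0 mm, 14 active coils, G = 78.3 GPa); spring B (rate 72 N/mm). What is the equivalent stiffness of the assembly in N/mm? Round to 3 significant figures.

1.44 N/mm

k_A = Gd⁴/(8D³N_a) = (78.3×10³)(5.4⁴)/(8·74.0³·14) = 1.467 N/mm
Series: 1/k_eq = 1/1.467 + 1/72 = 0.69556; k_eq = 1.4377 N/mm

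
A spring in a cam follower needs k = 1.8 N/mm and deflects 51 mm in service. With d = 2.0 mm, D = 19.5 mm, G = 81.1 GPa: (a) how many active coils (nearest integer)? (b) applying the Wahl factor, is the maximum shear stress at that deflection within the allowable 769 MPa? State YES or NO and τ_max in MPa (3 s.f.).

N_a = Gd⁴/(8D³k) = (81.1×10³)(2.0⁴)/(8·19.5³·1.8) = 12.15 → N_a = 12
Actual rate k = Gd⁴/(8D³·12) = 1.8229 N/mm
Working load F = kδ = 1.8229·51 = 92.969 N
C = 19.5/2.0 = 9.7500; K_W = (4C−1)/(4C−4)+0.615/C = 1.1488
τ_max = K_W·8FD/(πd³) = 1.1488·577.06 = 662.92 MPa
τ_max ≤ 769 MPa → acceptable

(a) 12 coils; (b) YES, τ_max = 663 MPa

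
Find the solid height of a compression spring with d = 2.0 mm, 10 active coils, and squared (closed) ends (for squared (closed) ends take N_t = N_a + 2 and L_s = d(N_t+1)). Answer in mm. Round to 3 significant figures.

squared (closed) ends: N_t = N_a + 2 = 10 + 2 = 12
L_s = d·(N_t+1) = 2.0 × 13 = 26 mm

26.0 mm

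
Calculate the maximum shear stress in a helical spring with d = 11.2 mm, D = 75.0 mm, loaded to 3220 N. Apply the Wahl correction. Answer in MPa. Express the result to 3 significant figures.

536 MPa

Spring index C = D/d = 75.0/11.2 = 6.6964
K_W = (4C−1)/(4C−4) + 0.615/C = 25.786/22.786 + 0.0918 = 1.2235
τ₀ = 8FD/(πd³) = 8·3220·75.0/(π·11.2³) = 1.932e+06/4413.7 = 437.73 MPa
τ_max = K·τ₀ = 1.2235 × 437.73 = 535.56 MPa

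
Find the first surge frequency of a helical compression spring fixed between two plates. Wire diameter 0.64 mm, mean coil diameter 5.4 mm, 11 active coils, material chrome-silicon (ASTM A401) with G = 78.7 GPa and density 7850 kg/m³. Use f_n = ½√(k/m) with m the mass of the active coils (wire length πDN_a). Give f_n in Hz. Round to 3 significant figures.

711 Hz

k = Gd⁴/(8D³N_a) = (78.7×10³)(0.64⁴)/(8·5.4³·11) = 0.95286 N/mm = 952.86 N/m
Wire length L = πDN_a = π·5.4·11 = 186.61 mm
m = ρ·(πd²/4)·L = 7850 × 0.3217×10⁻⁶ m² × 0.18661 m = 0.00047125 kg
f_n = ½√(k/m) = 0.5·√(952.86/0.00047125) = 0.5·√(2.022e+06) = 710.98 Hz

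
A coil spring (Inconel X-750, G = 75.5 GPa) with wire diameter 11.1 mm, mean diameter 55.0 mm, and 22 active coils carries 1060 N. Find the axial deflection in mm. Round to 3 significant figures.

k = Gd⁴/(8D³N_a) = (75.5×10³)(11.1⁴)/(8·55.0³·22) = 39.142 N/mm
δ = F/k = 1060 / 39.142 = 27.081 mm

27.1 mm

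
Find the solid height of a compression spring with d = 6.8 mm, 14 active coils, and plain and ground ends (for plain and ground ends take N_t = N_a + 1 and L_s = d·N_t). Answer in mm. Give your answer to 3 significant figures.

102 mm

plain and ground ends: N_t = N_a + 1 = 14 + 1 = 15
L_s = d·N_t = 6.8 × 15 = 102 mm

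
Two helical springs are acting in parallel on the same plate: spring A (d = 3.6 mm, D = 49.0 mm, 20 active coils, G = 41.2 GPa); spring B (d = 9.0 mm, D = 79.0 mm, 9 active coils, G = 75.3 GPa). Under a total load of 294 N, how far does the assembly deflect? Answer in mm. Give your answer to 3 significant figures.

k_A = Gd⁴/(8D³N_a) = (41.2×10³)(3.6⁴)/(8·49.0³·20) = 0.36762 N/mm
k_B = Gd⁴/(8D³N_a) = (75.3×10³)(9.0⁴)/(8·79.0³·9) = 13.917 N/mm
Parallel: k_eq = 0.36762 + 13.917 = 14.285 N/mm
δ = F/k_eq = 294/14.285 = 20.581 mm

20.6 mm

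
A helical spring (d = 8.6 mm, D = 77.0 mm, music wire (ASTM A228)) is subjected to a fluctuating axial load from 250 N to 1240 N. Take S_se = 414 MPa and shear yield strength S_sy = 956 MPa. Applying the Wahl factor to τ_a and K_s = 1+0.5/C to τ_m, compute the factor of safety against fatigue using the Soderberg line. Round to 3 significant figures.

C = D/d = 77.0/8.6 = 8.9535; K_W = (4C−1)/(4C−4)+0.615/C = 1.1630; K_s = 1+0.5/C = 1.0558
F_a = (F_max−F_min)/2 = 495 N; F_m = (F_max+F_min)/2 = 745 N
τ_a = K_W·8F_aD/(πd³) = 1.1630 × 152.6 = 177.47 MPa
τ_m = K_s·8F_mD/(πd³) = 1.0558 × 229.66 = 242.49 MPa
Soderberg: 1/n_f = τ_a/S_se + τ_m/S_sy = 177.47/414 + 242.49/956 = 0.42866 + 0.25365 = 0.68231
n_f = 1/0.68231 = 1.466

1.47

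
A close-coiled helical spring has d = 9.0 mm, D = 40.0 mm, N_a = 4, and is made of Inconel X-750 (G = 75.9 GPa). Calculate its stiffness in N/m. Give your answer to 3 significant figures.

k = Gd⁴/(8D³N_a) = (75.9×10³ × 9.0⁴) / (8 × 40.0³ × 4)
  = 4.9798e+08 / 2.048e+06 = 243.15 N/mm = 2.4315e+05 N/m

243000 N/m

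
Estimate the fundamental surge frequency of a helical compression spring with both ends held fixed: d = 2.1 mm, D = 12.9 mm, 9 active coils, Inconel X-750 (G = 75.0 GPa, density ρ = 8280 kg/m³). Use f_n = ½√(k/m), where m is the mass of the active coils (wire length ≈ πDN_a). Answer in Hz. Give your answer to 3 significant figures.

475 Hz

k = Gd⁴/(8D³N_a) = (75.0×10³)(2.1⁴)/(8·12.9³·9) = 9.4371 N/mm = 9437.1 N/m
Wire length L = πDN_a = π·12.9·9 = 364.74 mm
m = ρ·(πd²/4)·L = 8280 × 3.4636×10⁻⁶ m² × 0.36474 m = 0.01046 kg
f_n = ½√(k/m) = 0.5·√(9437.1/0.01046) = 0.5·√(9.0219e+05) = 474.92 Hz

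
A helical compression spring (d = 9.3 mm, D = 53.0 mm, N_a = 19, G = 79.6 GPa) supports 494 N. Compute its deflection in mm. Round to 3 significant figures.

k = Gd⁴/(8D³N_a) = (79.6×10³)(9.3⁴)/(8·53.0³·19) = 26.313 N/mm
δ = F/k = 494 / 26.313 = 18.774 mm

18.8 mm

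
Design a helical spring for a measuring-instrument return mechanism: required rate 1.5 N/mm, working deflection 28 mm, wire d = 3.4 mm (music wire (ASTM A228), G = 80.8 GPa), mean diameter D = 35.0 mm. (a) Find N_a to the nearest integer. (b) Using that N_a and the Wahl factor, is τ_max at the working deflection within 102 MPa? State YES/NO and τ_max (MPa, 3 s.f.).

N_a = Gd⁴/(8D³k) = (80.8×10³)(3.4⁴)/(8·35.0³·1.5) = 20.99 → N_a = 21
Actual rate k = Gd⁴/(8D³·21) = 1.499 N/mm
Working load F = kδ = 1.499·28 = 41.973 N
C = 35.0/3.4 = 10.2941; K_W = (4C−1)/(4C−4)+0.615/C = 1.1404
τ_max = K_W·8FD/(πd³) = 1.1404·95.179 = 108.55 MPa
τ_max > 102 MPa → exceeds allowable

(a) 21 coils; (b) NO, τ_max = 109 MPa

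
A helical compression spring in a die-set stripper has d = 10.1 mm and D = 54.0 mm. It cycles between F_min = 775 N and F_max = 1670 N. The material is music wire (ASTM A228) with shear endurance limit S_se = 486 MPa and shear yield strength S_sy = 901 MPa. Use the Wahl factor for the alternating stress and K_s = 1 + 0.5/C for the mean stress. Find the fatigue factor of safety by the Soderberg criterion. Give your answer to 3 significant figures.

2.81

C = D/d = 54.0/10.1 = 5.3465; K_W = (4C−1)/(4C−4)+0.615/C = 1.2876; K_s = 1+0.5/C = 1.0935
F_a = (F_max−F_min)/2 = 447.5 N; F_m = (F_max+F_min)/2 = 1222.5 N
τ_a = K_W·8F_aD/(πd³) = 1.2876 × 59.726 = 76.902 MPa
τ_m = K_s·8F_mD/(πd³) = 1.0935 × 163.16 = 178.42 MPa
Soderberg: 1/n_f = τ_a/S_se + τ_m/S_sy = 76.902/486 + 178.42/901 = 0.15823 + 0.19802 = 0.35626
n_f = 1/0.35626 = 2.807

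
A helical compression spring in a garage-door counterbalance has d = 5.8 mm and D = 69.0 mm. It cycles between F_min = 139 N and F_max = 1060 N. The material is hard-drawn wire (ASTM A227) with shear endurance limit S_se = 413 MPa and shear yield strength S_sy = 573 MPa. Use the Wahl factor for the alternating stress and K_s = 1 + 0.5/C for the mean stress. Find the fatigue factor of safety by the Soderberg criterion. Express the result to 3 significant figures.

C = D/d = 69.0/5.8 = 11.8966; K_W = (4C−1)/(4C−4)+0.615/C = 1.1205; K_s = 1+0.5/C = 1.0420
F_a = (F_max−F_min)/2 = 460.5 N; F_m = (F_max+F_min)/2 = 599.5 N
τ_a = K_W·8F_aD/(πd³) = 1.1205 × 414.7 = 464.68 MPa
τ_m = K_s·8F_mD/(πd³) = 1.0420 × 539.88 = 562.57 MPa
Soderberg: 1/n_f = τ_a/S_se + τ_m/S_sy = 464.68/413 + 562.57/573 = 1.12514 + 0.98179 = 2.1069
n_f = 1/2.1069 = 0.4746

0.475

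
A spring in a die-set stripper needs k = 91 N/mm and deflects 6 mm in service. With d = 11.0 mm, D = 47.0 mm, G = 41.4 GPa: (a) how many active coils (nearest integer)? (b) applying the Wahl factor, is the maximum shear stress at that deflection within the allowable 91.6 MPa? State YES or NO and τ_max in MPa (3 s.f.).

(a) 8 coils; (b) YES, τ_max = 67.6 MPa

N_a = Gd⁴/(8D³k) = (41.4×10³)(11.0⁴)/(8·47.0³·91) = 8.019 → N_a = 8
Actual rate k = Gd⁴/(8D³·8) = 91.222 N/mm
Working load F = kδ = 91.222·6 = 547.33 N
C = 47.0/11.0 = 4.2727; K_W = (4C−1)/(4C−4)+0.615/C = 1.3731
τ_max = K_W·8FD/(πd³) = 1.3731·49.216 = 67.579 MPa
τ_max ≤ 91.6 MPa → acceptable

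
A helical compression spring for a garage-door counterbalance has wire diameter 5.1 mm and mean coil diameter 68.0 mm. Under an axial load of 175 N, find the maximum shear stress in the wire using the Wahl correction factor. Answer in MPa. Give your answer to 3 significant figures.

Spring index C = D/d = 68.0/5.1 = 13.3333
K_W = (4C−1)/(4C−4) + 0.615/C = 52.333/49.333 + 0.0461 = 1.1069
τ₀ = 8FD/(πd³) = 8·175·68.0/(π·5.1³) = 95200/416.74 = 228.44 MPa
τ_max = K·τ₀ = 1.1069 × 228.44 = 252.87 MPa

253 MPa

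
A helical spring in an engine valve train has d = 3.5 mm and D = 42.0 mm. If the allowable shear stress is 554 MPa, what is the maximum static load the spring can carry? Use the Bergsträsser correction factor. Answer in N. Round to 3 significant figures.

200 N

C = D/d = 42.0/3.5 = 12.0000
K_B = (4C+2)/(4C−3) = 50.000/45.000 = 1.1111
τ_max = K·8FD/(πd³) → F_max = τ_allow·πd³/(8DK)
F_max = 554·π·3.5³/(8·42.0·1.1111) = 74621/373.33 = 199.88 N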